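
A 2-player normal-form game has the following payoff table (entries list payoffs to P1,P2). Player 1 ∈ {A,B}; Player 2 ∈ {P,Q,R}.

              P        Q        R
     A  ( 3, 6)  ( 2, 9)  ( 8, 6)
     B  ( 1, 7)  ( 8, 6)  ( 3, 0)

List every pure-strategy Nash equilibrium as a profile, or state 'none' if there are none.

(A,P): not NE [P2→Q gives 9>6]
(A,Q): not NE [P1→B gives 8>2]
(A,R): not NE [P2→Q gives 9>6]
(B,P): not NE [P1→A gives 3>1]
(B,Q): not NE [P2→P gives 7>6]
(B,R): not NE [P1→A gives 8>3; P2→P gives 7>0]

Equilibria: none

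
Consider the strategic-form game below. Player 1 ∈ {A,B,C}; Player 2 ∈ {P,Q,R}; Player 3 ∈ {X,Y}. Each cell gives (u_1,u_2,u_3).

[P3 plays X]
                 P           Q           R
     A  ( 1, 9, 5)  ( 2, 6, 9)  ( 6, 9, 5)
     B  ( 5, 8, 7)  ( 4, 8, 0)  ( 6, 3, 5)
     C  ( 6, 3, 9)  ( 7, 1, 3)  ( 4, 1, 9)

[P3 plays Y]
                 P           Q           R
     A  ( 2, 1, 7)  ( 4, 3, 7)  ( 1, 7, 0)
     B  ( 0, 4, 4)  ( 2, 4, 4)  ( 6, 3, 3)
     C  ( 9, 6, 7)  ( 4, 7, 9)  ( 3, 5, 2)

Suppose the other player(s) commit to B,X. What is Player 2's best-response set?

P2 best: {P,Q}

u_2(P vs B,X) = 8
u_2(Q vs B,X) = 8
u_2(R vs B,X) = 3
max payoff 8 at {P,Q}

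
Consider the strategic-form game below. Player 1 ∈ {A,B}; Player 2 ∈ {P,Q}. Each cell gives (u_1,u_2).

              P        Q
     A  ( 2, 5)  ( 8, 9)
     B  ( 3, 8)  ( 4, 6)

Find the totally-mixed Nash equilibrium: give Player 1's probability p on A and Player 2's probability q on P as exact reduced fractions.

P1 indiff ⇒ q·2+(1-q)·8 = q·3+(1-q)·4 ⇒ q(-1) = (1-q)(-4) ⇒ q = 4/5
P2 indiff ⇒ p·5+(1-p)·8 = p·9+(1-p)·6 ⇒ p(-4) = (1-p)(-2) ⇒ p = 1/3

P1 mixes 1/3 on A; P2 mixes 4/5 on P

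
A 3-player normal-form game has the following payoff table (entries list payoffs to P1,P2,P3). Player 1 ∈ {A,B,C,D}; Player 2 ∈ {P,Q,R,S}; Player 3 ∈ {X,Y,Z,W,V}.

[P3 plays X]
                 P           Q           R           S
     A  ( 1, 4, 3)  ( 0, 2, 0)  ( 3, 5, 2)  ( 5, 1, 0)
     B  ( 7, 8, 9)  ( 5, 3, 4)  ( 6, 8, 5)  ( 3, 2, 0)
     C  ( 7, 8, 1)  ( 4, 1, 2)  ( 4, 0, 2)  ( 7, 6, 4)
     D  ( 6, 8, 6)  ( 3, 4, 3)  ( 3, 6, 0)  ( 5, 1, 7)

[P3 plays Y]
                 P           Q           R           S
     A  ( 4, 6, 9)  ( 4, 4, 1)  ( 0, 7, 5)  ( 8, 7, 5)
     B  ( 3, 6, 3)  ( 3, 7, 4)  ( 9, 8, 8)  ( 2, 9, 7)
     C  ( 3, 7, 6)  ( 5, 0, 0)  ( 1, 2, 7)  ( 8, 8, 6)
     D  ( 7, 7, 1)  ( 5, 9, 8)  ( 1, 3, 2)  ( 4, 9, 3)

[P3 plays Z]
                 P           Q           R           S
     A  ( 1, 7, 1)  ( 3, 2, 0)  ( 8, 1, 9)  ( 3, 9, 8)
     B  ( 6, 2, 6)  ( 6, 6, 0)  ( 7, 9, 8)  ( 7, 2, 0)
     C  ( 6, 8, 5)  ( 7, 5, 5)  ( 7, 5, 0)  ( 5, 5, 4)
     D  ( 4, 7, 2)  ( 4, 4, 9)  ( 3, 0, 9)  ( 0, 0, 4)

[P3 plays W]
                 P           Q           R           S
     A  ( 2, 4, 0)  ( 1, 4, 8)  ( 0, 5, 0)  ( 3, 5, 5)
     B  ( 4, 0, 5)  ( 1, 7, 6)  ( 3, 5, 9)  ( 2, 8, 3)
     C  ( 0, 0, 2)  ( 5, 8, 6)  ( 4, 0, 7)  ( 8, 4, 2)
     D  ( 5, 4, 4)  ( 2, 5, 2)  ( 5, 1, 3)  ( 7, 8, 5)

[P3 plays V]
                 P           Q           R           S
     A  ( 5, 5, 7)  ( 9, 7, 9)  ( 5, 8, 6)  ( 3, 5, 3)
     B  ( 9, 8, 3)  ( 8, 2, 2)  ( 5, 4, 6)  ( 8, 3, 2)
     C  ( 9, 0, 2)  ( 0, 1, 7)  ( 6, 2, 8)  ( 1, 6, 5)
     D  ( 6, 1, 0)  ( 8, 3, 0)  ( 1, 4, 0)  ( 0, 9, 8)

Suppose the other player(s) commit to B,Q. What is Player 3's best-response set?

u_3(X vs B,Q) = 4
u_3(Y vs B,Q) = 4
u_3(Z vs B,Q) = 0
u_3(W vs B,Q) = 6
u_3(V vs B,Q) = 2
max payoff 6 at {W}

P3 best: {W}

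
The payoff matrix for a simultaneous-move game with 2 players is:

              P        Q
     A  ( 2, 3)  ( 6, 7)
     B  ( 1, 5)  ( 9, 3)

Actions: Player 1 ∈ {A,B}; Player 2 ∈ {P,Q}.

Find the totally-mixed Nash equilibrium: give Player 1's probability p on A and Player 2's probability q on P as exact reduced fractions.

P1 indiff ⇒ q·2+(1-q)·6 = q·1+(1-q)·9 ⇒ q(1) = (1-q)(3) ⇒ q = 3/4
P2 indiff ⇒ p·3+(1-p)·5 = p·7+(1-p)·3 ⇒ p(-4) = (1-p)(-2) ⇒ p = 1/3

(p,q) = (1/3, 3/4)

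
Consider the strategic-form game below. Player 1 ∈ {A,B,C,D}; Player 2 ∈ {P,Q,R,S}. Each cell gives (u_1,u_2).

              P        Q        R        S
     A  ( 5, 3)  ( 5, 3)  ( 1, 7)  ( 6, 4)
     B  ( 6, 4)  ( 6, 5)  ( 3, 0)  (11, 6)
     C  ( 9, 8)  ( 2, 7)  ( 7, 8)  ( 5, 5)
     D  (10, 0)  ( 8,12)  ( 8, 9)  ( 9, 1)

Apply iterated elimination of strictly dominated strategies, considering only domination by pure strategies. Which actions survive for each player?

P1 drop A (B beats it: P:6>5 Q:6>5 R:3>1 S:11>6)
P1 drop C (D beats it: P:10>9 Q:8>2 R:8>7 S:9>5)
P2 drop P (Q beats it: B:5>4 D:12>0)
P2 drop R (Q beats it: B:5>0 D:12>9)
P1→{B,D} P2→{Q,S}

IESDS → P1:{B,D} P2:{Q,S}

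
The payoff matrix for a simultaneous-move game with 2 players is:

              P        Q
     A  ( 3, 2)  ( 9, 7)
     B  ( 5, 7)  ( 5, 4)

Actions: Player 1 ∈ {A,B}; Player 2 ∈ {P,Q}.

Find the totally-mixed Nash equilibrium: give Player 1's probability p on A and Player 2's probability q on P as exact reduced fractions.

(p,q) = (3/8, 2/3)

P1 indiff ⇒ q·3+(1-q)·9 = q·5+(1-q)·5 ⇒ q(-2) = (1-q)(-4) ⇒ q = 2/3
P2 indiff ⇒ p·2+(1-p)·7 = p·7+(1-p)·4 ⇒ p(-5) = (1-p)(-3) ⇒ p = 3/8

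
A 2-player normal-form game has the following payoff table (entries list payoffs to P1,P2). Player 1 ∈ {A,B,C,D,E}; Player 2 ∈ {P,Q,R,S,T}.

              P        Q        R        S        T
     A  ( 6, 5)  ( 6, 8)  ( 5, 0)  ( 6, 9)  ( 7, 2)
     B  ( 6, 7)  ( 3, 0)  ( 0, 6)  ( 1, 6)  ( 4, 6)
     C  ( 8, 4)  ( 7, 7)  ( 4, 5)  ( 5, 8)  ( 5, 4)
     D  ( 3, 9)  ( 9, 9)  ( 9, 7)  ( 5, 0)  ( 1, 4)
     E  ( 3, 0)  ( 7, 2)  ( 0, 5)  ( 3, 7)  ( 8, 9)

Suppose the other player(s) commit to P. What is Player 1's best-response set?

u_1(A vs P) = 6
u_1(B vs P) = 6
u_1(C vs P) = 8
u_1(D vs P) = 3
u_1(E vs P) = 3
max payoff 8 at {C}

P1 best: {C}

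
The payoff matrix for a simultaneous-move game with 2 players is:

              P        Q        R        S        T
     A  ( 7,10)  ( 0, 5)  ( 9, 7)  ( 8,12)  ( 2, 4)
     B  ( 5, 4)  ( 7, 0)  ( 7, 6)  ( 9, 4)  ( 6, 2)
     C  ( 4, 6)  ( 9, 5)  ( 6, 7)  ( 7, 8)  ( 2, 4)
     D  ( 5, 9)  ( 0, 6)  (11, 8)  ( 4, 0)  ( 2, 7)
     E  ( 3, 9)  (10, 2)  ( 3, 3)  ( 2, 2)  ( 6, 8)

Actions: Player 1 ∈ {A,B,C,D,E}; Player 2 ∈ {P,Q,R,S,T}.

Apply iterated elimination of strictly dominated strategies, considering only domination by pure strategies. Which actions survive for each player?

P2 drop Q (P beats it: A:10>5 B:4>0 C:6>5 D:9>6 E:9>2)
P1 drop C (B beats it: P:5>4 R:7>6 S:9>7 T:6>2)
P2 drop T (P beats it: A:10>4 B:4>2 D:9>7 E:9>8)
P1 drop E (A beats it: P:7>3 R:9>3 S:8>2)
P1→{A,B,D} P2→{P,R,S}

Survivors P1:{A,B,D} P2:{P,R,S}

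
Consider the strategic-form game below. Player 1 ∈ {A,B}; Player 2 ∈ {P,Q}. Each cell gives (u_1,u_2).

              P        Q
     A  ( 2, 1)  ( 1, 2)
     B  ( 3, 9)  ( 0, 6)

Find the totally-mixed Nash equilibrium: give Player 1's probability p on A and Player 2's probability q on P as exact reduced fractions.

P1 indiff ⇒ q·2+(1-q)·1 = q·3+(1-q)·0 ⇒ q(-1) = (1-q)(-1) ⇒ q = 1/2
P2 indiff ⇒ p·1+(1-p)·9 = p·2+(1-p)·6 ⇒ p(-1) = (1-p)(-3) ⇒ p = 3/4

p=3/4, q=1/2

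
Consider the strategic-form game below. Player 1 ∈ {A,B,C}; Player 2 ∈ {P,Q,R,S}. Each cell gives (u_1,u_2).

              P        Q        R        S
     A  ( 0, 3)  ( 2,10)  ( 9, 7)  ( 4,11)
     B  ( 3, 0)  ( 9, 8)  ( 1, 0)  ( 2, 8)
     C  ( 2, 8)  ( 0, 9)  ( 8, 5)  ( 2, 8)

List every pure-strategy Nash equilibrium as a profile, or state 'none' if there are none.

Nash profiles: (A,S), (B,Q)

(A,P): not NE [P1→B gives 3>0; P2→S gives 11>3]
(A,Q): not NE [P1→B gives 9>2; P2→S gives 11>10]
(A,R): not NE [P2→S gives 11>7]
(A,S): NE
(B,P): not NE [P2→S gives 8>0]
(B,Q): NE
(B,R): not NE [P1→A gives 9>1; P2→S gives 8>0]
(B,S): not NE [P1→A gives 4>2]
(C,P): not NE [P1→B gives 3>2; P2→Q gives 9>8]
(C,Q): not NE [P1→B gives 9>0]
(C,R): not NE [P1→A gives 9>8; P2→Q gives 9>5]
(C,S): not NE [P1→A gives 4>2; P2→Q gives 9>8]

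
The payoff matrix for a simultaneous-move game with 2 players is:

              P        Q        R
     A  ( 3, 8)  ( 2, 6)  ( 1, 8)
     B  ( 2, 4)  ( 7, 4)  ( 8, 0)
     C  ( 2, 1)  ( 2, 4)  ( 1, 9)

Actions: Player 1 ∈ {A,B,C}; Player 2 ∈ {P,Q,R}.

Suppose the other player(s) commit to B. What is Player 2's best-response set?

u_2(P vs B) = 4
u_2(Q vs B) = 4
u_2(R vs B) = 0
max payoff 4 at {P,Q}

P2 best: {P,Q}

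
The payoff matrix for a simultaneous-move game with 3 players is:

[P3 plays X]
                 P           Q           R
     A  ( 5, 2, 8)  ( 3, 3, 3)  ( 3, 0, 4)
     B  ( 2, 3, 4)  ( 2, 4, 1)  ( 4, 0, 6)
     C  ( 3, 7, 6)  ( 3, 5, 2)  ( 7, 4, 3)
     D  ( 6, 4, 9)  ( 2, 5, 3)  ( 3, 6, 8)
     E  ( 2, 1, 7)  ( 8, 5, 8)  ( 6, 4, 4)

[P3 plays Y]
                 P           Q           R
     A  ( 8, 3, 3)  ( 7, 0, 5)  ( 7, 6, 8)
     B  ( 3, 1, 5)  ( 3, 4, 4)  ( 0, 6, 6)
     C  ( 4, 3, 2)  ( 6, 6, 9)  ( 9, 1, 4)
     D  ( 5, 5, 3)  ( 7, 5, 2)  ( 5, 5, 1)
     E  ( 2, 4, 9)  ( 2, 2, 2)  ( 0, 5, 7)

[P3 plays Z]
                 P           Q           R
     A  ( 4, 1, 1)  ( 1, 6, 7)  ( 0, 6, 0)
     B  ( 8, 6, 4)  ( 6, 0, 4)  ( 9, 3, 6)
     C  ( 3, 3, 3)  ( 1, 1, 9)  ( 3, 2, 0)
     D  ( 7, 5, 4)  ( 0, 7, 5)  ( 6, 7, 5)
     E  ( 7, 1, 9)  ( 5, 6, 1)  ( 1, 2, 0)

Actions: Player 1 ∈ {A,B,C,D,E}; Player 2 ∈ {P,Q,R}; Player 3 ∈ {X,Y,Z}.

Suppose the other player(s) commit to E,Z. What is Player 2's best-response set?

u_2(P vs E,Z) = 1
u_2(Q vs E,Z) = 6
u_2(R vs E,Z) = 2
max payoff 6 at {Q}

BR_2 = {Q}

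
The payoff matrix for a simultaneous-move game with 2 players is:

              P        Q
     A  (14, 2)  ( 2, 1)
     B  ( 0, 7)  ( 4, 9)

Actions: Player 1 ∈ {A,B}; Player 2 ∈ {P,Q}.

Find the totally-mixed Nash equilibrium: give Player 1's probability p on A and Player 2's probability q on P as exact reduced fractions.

P1 mixes 2/3 on A; P2 mixes 1/8 on P

P1 indiff ⇒ q·14+(1-q)·2 = q·0+(1-q)·4 ⇒ q(14) = (1-q)(2) ⇒ q = 1/8
P2 indiff ⇒ p·2+(1-p)·7 = p·1+(1-p)·9 ⇒ p(1) = (1-p)(2) ⇒ p = 2/3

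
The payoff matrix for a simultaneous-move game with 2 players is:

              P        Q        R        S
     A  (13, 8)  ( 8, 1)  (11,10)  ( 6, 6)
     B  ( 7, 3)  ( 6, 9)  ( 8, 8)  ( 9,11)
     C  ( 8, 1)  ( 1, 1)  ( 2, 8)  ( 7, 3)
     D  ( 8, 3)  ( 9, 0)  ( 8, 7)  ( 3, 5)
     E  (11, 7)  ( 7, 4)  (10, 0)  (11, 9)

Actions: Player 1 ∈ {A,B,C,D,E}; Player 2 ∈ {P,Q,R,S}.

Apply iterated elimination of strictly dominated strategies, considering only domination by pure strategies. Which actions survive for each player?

Remaining: P1:{A,E} P2:{P,R,S}

P1 drop B (E beats it: P:11>7 Q:7>6 R:10>8 S:11>9)
P1 drop C (E beats it: P:11>8 Q:7>1 R:10>2 S:11>7)
P2 drop Q (P beats it: A:8>1 D:3>0 E:7>4)
P1 drop D (A beats it: P:13>8 R:11>8 S:6>3)
P1→{A,E} P2→{P,R,S}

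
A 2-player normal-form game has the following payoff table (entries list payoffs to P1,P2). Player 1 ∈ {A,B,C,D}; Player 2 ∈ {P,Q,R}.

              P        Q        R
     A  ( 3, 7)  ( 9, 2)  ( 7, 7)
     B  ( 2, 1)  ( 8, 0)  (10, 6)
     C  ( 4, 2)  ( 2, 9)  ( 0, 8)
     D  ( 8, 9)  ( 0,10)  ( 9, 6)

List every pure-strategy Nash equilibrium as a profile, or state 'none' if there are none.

PSNE = {(B,R)}

(A,P): not NE [P1→D gives 8>3]
(A,Q): not NE [P2→R gives 7>2]
(A,R): not NE [P1→B gives 10>7]
(B,P): not NE [P1→D gives 8>2; P2→R gives 6>1]
(B,Q): not NE [P1→A gives 9>8; P2→R gives 6>0]
(B,R): NE
(C,P): not NE [P1→D gives 8>4; P2→Q gives 9>2]
(C,Q): not NE [P1→A gives 9>2]
(C,R): not NE [P1→B gives 10>0; P2→Q gives 9>8]
(D,P): not NE [P2→Q gives 10>9]
(D,Q): not NE [P1→A gives 9>0]
(D,R): not NE [P1→B gives 10>9; P2→Q gives 10>6]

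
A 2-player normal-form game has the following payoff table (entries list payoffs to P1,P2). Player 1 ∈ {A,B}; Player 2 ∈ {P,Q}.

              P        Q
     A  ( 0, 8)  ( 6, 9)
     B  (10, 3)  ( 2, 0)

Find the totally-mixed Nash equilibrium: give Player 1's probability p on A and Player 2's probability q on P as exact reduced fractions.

P1 mixes 3/4 on A; P2 mixes 2/7 on P

P1 indiff ⇒ q·0+(1-q)·6 = q·10+(1-q)·2 ⇒ q(-10) = (1-q)(-4) ⇒ q = 2/7
P2 indiff ⇒ p·8+(1-p)·3 = p·9+(1-p)·0 ⇒ p(-1) = (1-p)(-3) ⇒ p = 3/4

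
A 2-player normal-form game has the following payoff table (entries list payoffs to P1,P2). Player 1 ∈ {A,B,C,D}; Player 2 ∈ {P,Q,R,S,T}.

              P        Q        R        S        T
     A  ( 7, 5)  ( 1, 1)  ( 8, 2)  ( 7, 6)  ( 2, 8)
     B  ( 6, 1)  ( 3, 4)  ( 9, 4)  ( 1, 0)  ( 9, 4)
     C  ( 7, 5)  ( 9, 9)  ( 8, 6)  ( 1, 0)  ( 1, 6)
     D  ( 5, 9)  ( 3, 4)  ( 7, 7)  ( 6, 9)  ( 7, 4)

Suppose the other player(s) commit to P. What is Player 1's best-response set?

u_1(A vs P) = 7
u_1(B vs P) = 6
u_1(C vs P) = 7
u_1(D vs P) = 5
max payoff 7 at {A,C}

argmax u_1 = {A,C}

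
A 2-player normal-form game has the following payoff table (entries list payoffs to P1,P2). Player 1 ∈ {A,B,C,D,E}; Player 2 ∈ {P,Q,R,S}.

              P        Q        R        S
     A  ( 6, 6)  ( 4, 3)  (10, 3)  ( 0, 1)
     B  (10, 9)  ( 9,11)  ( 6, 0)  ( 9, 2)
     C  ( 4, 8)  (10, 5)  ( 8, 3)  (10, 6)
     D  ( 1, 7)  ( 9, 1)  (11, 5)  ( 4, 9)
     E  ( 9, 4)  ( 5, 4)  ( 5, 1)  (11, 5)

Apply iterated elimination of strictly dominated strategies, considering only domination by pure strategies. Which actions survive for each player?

P2 drop R (P beats it: A:6>3 B:9>0 C:8>3 D:7>5 E:4>1)
P1 drop A (B beats it: P:10>6 Q:9>4 S:9>0)
P1 drop D (C beats it: P:4>1 Q:10>9 S:10>4)
P1→{B,C,E} P2→{P,Q,S}

IESDS → P1:{B,C,E} P2:{P,Q,S}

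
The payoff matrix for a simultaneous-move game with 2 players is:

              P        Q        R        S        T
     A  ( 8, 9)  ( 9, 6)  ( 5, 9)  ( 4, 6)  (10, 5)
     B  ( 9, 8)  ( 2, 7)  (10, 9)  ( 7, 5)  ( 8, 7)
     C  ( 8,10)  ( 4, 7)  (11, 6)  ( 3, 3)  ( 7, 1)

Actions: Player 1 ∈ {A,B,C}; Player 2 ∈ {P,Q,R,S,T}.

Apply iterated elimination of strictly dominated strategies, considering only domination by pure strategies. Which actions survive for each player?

P2 drop Q (P beats it: A:9>6 B:8>7 C:10>7)
P2 drop S (P beats it: A:9>6 B:8>5 C:10>3)
P2 drop T (P beats it: A:9>5 B:8>7 C:10>1)
P1 drop A (B beats it: P:9>8 R:10>5)
P1→{B,C} P2→{P,R}

IESDS → P1:{B,C} P2:{P,R}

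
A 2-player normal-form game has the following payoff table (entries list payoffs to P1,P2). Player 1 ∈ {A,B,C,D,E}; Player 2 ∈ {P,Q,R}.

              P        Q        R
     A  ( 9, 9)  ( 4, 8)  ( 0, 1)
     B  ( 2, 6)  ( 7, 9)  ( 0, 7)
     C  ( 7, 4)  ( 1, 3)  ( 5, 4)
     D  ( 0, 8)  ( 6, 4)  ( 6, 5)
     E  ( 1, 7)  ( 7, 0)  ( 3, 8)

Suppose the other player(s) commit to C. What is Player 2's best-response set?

BR_2 = {P,R}

u_2(P vs C) = 4
u_2(Q vs C) = 3
u_2(R vs C) = 4
max payoff 4 at {P,R}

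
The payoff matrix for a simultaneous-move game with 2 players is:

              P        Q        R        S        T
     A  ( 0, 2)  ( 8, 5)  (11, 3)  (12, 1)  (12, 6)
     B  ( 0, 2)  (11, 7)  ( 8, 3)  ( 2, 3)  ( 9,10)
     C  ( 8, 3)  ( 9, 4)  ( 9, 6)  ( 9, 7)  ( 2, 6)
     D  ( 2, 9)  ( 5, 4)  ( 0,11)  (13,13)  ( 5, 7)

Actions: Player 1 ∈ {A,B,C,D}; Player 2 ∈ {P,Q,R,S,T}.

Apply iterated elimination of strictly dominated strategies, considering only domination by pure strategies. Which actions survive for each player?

P2 drop P (R beats it: A:3>2 B:3>2 C:6>3 D:11>9)
P2 drop Q (T beats it: A:6>5 B:10>7 C:6>4 D:7>4)
P1 drop B (A beats it: R:11>8 S:12>2 T:12>9)
P1 drop C (A beats it: R:11>9 S:12>9 T:12>2)
P1→{A,D} P2→{R,S,T}

Remaining: P1:{A,D} P2:{R,S,T}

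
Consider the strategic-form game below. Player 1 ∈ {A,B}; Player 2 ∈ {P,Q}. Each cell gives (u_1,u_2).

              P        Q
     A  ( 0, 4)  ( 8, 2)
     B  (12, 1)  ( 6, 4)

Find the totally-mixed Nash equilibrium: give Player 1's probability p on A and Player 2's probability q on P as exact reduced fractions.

p=3/5, q=1/7

P1 indiff ⇒ q·0+(1-q)·8 = q·12+(1-q)·6 ⇒ q(-12) = (1-q)(-2) ⇒ q = 1/7
P2 indiff ⇒ p·4+(1-p)·1 = p·2+(1-p)·4 ⇒ p(2) = (1-p)(3) ⇒ p = 3/5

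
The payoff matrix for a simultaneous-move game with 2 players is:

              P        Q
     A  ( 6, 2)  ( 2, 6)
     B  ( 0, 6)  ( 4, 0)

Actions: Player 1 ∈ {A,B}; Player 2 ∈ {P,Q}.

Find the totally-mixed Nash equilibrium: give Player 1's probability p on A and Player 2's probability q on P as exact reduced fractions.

P1 mixes 3/5 on A; P2 mixes 1/4 on P

P1 indiff ⇒ q·6+(1-q)·2 = q·0+(1-q)·4 ⇒ q(6) = (1-q)(2) ⇒ q = 1/4
P2 indiff ⇒ p·2+(1-p)·6 = p·6+(1-p)·0 ⇒ p(-4) = (1-p)(-6) ⇒ p = 3/5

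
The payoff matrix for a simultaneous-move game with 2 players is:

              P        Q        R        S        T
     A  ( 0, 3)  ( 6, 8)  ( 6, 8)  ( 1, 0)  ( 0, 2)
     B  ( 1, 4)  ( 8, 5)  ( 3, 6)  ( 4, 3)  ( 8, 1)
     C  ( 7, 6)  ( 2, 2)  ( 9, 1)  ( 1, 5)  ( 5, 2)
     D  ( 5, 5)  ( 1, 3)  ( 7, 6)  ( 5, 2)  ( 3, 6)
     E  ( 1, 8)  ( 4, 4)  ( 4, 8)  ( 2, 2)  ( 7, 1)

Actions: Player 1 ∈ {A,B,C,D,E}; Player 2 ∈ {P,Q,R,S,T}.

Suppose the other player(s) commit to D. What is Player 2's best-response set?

u_2(P vs D) = 5
u_2(Q vs D) = 3
u_2(R vs D) = 6
u_2(S vs D) = 2
u_2(T vs D) = 6
max payoff 6 at {R,T}

argmax u_2 = {R,T}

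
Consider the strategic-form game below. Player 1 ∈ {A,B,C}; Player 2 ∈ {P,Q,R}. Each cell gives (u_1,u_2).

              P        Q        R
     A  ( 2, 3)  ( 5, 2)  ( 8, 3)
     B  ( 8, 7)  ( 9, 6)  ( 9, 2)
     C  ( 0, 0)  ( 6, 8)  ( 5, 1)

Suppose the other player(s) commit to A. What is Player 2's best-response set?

P2 best: {P,R}

u_2(P vs A) = 3
u_2(Q vs A) = 2
u_2(R vs A) = 3
max payoff 3 at {P,R}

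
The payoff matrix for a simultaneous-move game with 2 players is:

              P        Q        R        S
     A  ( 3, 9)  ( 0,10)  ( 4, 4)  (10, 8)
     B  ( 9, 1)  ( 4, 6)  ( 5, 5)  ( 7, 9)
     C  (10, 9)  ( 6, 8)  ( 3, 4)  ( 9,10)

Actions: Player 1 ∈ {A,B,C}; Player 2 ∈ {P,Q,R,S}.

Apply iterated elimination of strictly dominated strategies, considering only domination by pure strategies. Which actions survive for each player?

P2 drop R (Q beats it: A:10>4 B:6>5 C:8>4)
P1 drop B (C beats it: P:10>9 Q:6>4 S:9>7)
P1→{A,C} P2→{P,Q,S}

IESDS → P1:{A,C} P2:{P,Q,S}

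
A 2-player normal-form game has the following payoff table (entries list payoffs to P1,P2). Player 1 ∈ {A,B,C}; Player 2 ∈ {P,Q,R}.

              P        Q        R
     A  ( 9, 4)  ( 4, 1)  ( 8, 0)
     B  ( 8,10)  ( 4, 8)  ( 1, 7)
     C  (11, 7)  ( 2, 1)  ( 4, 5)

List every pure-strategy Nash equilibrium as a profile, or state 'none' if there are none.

NE set: (C,P)

(A,P): not NE [P1→C gives 11>9]
(A,Q): not NE [P2→P gives 4>1]
(A,R): not NE [P2→P gives 4>0]
(B,P): not NE [P1→C gives 11>8]
(B,Q): not NE [P2→P gives 10>8]
(B,R): not NE [P1→A gives 8>1; P2→P gives 10>7]
(C,P): NE
(C,Q): not NE [P1→B gives 4>2; P2→P gives 7>1]
(C,R): not NE [P1→A gives 8>4; P2→P gives 7>5]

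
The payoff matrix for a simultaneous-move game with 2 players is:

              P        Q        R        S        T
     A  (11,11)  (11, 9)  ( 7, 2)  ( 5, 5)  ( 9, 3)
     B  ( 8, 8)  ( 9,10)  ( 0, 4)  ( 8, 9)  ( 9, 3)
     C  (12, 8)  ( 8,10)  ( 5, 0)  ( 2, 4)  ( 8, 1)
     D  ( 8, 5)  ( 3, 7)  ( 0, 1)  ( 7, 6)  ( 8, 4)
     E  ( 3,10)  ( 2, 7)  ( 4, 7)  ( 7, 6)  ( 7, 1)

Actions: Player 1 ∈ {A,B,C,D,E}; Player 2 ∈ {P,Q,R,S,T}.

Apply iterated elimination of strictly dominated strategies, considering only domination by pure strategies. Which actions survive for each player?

P2 drop R (P beats it: A:11>2 B:8>4 C:8>0 D:5>1 E:10>7)
P1 drop E (B beats it: P:8>3 Q:9>2 S:8>7 T:9>7)
P2 drop S (Q beats it: A:9>5 B:10>9 C:10>4 D:7>6)
P1 drop D (A beats it: P:11>8 Q:11>3 T:9>8)
P2 drop T (P beats it: A:11>3 B:8>3 C:8>1)
P1 drop B (A beats it: P:11>8 Q:11>9)
P1→{A,C} P2→{P,Q}

IESDS → P1:{A,C} P2:{P,Q}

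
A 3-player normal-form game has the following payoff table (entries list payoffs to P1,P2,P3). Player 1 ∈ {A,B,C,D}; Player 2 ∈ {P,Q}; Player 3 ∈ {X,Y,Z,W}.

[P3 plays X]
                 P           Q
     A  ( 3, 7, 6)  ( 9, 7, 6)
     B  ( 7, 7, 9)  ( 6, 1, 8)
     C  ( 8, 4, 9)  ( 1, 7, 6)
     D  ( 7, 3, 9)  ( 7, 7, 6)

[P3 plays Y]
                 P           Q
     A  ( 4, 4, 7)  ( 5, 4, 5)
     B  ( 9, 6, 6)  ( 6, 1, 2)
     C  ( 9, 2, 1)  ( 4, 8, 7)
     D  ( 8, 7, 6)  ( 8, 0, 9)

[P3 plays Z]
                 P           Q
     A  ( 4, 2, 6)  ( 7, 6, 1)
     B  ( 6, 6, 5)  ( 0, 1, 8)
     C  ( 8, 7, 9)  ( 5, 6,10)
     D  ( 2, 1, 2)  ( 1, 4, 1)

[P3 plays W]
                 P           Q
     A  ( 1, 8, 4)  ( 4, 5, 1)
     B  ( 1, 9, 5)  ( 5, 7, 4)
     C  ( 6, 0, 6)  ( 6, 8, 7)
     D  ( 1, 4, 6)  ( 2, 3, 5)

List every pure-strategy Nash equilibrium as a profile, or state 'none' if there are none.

(A,P,X): not NE [P1→C gives 8>3; P3→Y gives 7>6]
(A,P,Y): not NE [P1→C gives 9>4]
(A,P,Z): not NE [P1→C gives 8>4; P2→Q gives 6>2; P3→Y gives 7>6]
(A,P,W): not NE [P1→C gives 6>1; P3→Y gives 7>4]
(A,Q,X): NE
(A,Q,Y): not NE [P1→D gives 8>5; P3→X gives 6>5]
(A,Q,Z): not NE [P3→X gives 6>1]
(A,Q,W): not NE [P1→C gives 6>4; P2→P gives 8>5; P3→X gives 6>1]
(B,P,X): not NE [P1→C gives 8>7]
(B,P,Y): not NE [P3→X gives 9>6]
(B,P,Z): not NE [P1→C gives 8>6; P3→X gives 9>5]
(B,P,W): not NE [P1→C gives 6>1; P3→X gives 9>5]
(B,Q,X): not NE [P1→A gives 9>6; P2→P gives 7>1]
(B,Q,Y): not NE [P1→D gives 8>6; P2→P gives 6>1; P3→Z gives 8>2]
(B,Q,Z): not NE [P1→A gives 7>0; P2→P gives 6>1]
(B,Q,W): not NE [P1→C gives 6>5; P2→P gives 9>7; P3→Z gives 8>4]
(C,P,X): not NE [P2→Q gives 7>4]
(C,P,Y): not NE [P2→Q gives 8>2; P3→Z gives 9>1]
(C,P,Z): NE
(C,P,W): not NE [P2→Q gives 8>0; P3→Z gives 9>6]
(C,Q,X): not NE [P1→A gives 9>1; P3→Z gives 10>6]
(C,Q,Y): not NE [P1→D gives 8>4; P3→Z gives 10>7]
(C,Q,Z): not NE [P1→A gives 7>5; P2→P gives 7>6]
(C,Q,W): not NE [P3→Z gives 10>7]
(D,P,X): not NE [P1→C gives 8>7; P2→Q gives 7>3]
(D,P,Y): not NE [P1→C gives 9>8; P3→X gives 9>6]
(D,P,Z): not NE [P1→C gives 8>2; P2→Q gives 4>1; P3→X gives 9>2]
(D,P,W): not NE [P1→C gives 6>1; P3→X gives 9>6]
(D,Q,X): not NE [P1→A gives 9>7; P3→Y gives 9>6]
(D,Q,Y): not NE [P2→P gives 7>0]
(D,Q,Z): not NE [P1→A gives 7>1; P3→Y gives 9>1]
(D,Q,W): not NE [P1→C gives 6>2; P2→P gives 4>3; P3→Y gives 9>5]

Nash profiles: (A,Q,X), (C,P,Z)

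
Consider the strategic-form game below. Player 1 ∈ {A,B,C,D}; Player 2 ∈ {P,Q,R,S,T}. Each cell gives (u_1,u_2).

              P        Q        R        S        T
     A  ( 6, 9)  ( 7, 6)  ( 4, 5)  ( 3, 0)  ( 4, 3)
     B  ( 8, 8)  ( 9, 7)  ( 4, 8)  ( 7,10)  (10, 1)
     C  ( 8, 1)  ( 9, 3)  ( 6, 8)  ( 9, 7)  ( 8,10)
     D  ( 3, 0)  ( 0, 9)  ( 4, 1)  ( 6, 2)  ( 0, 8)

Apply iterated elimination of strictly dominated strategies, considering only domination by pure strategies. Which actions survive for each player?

Remaining: P1:{B,C} P2:{R,S,T}

P1 drop A (C beats it: P:8>6 Q:9>7 R:6>4 S:9>3 T:8>4)
P1 drop D (C beats it: P:8>3 Q:9>0 R:6>4 S:9>6 T:8>0)
P2 drop P (S beats it: B:10>8 C:7>1)
P2 drop Q (R beats it: B:8>7 C:8>3)
P1→{B,C} P2→{R,S,T}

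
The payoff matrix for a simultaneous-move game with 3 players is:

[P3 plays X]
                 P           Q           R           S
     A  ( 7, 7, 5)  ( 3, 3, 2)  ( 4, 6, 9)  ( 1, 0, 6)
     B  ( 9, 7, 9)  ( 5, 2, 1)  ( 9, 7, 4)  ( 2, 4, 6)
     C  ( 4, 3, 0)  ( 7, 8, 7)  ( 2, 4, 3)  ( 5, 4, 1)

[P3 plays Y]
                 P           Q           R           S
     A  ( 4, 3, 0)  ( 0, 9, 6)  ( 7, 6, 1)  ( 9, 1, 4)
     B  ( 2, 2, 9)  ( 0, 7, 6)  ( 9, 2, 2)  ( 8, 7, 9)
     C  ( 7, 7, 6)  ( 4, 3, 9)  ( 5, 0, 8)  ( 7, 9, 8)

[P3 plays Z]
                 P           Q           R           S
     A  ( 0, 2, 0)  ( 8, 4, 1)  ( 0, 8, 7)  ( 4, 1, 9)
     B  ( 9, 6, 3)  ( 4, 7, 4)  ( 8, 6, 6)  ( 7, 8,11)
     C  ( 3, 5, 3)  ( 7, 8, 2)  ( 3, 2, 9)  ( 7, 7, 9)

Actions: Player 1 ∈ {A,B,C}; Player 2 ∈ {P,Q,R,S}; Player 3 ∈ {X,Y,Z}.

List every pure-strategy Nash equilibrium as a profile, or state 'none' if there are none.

NE set: (B,P,X), (B,S,Z)

(A,P,X): not NE [P1→B gives 9>7]
(A,P,Y): not NE [P1→C gives 7>4; P2→Q gives 9>3; P3→X gives 5>0]
(A,P,Z): not NE [P1→B gives 9>0; P2→R gives 8>2; P3→X gives 5>0]
(A,Q,X): not NE [P1→C gives 7>3; P2→P gives 7>3; P3→Y gives 6>2]
(A,Q,Y): not NE [P1→C gives 4>0]
(A,Q,Z): not NE [P2→R gives 8>4; P3→Y gives 6>1]
(A,R,X): not NE [P1→B gives 9>4; P2→P gives 7>6]
(A,R,Y): not NE [P1→B gives 9>7; P2→Q gives 9>6; P3→X gives 9>1]
(A,R,Z): not NE [P1→B gives 8>0; P3→X gives 9>7]
(A,S,X): not NE [P1→C gives 5>1; P2→P gives 7>0; P3→Z gives 9>6]
(A,S,Y): not NE [P2→Q gives 9>1; P3→Z gives 9>4]
(A,S,Z): not NE [P1→C gives 7>4; P2→R gives 8>1]
(B,P,X): NE
(B,P,Y): not NE [P1→C gives 7>2; P2→S gives 7>2]
(B,P,Z): not NE [P2→S gives 8>6; P3→Y gives 9>3]
(B,Q,X): not NE [P1→C gives 7>5; P2→R gives 7>2; P3→Y gives 6>1]
(B,Q,Y): not NE [P1→C gives 4>0]
(B,Q,Z): not NE [P1→A gives 8>4; P2→S gives 8>7; P3→Y gives 6>4]
(B,R,X): not NE [P3→Z gives 6>4]
(B,R,Y): not NE [P2→S gives 7>2; P3→Z gives 6>2]
(B,R,Z): not NE [P2→S gives 8>6]
(B,S,X): not NE [P1→C gives 5>2; P2→R gives 7>4; P3→Z gives 11>6]
(B,S,Y): not NE [P1→A gives 9>8; P3→Z gives 11>9]
(B,S,Z): NE
(C,P,X): not NE [P1→B gives 9>4; P2→Q gives 8>3; P3→Y gives 6>0]
(C,P,Y): not NE [P2→S gives 9>7]
(C,P,Z): not NE [P1→B gives 9>3; P2→Q gives 8>5; P3→Y gives 6>3]
(C,Q,X): not NE [P3→Y gives 9>7]
(C,Q,Y): not NE [P2→S gives 9>3]
(C,Q,Z): not NE [P1→A gives 8>7; P3→Y gives 9>2]
(C,R,X): not NE [P1→B gives 9>2; P2→Q gives 8>4; P3→Z gives 9>3]
(C,R,Y): not NE [P1→B gives 9>5; P2→S gives 9>0; P3→Z gives 9>8]
(C,R,Z): not NE [P1→B gives 8>3; P2→Q gives 8>2]
(C,S,X): not NE [P2→Q gives 8>4; P3→Z gives 9>1]
(C,S,Y): not NE [P1→A gives 9>7; P3→Z gives 9>8]
(C,S,Z): not NE [P2→Q gives 8>7]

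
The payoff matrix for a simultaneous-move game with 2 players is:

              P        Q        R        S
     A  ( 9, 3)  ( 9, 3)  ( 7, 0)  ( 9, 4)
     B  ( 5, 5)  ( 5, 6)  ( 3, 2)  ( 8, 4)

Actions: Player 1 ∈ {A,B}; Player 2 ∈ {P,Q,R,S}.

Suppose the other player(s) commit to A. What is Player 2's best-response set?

u_2(P vs A) = 3
u_2(Q vs A) = 3
u_2(R vs A) = 0
u_2(S vs A) = 4
max payoff 4 at {S}

P2 best: {S}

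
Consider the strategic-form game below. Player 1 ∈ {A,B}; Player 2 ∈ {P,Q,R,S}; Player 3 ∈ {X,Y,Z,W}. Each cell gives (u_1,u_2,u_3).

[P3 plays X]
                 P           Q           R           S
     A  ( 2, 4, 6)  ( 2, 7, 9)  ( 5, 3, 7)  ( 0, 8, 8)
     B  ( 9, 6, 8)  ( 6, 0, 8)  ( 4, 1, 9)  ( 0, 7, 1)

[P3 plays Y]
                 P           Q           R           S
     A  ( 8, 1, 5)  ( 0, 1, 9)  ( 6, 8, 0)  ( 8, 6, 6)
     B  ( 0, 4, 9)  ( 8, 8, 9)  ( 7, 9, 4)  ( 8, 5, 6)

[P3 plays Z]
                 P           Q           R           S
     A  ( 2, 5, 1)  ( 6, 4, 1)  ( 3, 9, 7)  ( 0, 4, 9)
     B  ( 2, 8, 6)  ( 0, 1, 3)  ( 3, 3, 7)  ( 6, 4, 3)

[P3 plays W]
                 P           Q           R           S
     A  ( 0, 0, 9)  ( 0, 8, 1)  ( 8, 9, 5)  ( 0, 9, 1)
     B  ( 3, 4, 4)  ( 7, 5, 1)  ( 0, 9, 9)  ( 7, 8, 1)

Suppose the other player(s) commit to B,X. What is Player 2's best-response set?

u_2(P vs B,X) = 6
u_2(Q vs B,X) = 0
u_2(R vs B,X) = 1
u_2(S vs B,X) = 7
max payoff 7 at {S}

P2 best: {S}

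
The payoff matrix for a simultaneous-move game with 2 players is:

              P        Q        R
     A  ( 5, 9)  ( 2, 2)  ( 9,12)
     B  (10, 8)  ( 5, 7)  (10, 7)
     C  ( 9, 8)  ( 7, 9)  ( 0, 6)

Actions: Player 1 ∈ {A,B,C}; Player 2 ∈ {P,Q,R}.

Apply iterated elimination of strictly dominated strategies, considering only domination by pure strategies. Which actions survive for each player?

P1 drop A (B beats it: P:10>5 Q:5>2 R:10>9)
P2 drop R (P beats it: B:8>7 C:8>6)
P1→{B,C} P2→{P,Q}

Survivors P1:{B,C} P2:{P,Q}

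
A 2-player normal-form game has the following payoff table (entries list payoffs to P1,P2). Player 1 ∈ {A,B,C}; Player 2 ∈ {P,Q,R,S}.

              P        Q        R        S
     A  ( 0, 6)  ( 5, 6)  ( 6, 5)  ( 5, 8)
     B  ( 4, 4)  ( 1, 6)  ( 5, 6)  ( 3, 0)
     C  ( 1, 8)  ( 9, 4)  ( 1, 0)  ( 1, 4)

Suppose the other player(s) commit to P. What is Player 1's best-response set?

BR_1 = {B}

u_1(A vs P) = 0
u_1(B vs P) = 4
u_1(C vs P) = 1
max payoff 4 at {B}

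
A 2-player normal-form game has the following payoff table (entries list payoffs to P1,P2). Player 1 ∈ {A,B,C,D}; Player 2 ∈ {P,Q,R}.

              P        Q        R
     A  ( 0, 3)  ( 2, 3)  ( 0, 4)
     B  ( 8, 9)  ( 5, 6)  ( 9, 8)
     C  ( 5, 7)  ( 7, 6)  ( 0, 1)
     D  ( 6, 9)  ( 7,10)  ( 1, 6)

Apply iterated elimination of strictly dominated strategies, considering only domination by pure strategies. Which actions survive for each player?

P1 drop A (B beats it: P:8>0 Q:5>2 R:9>0)
P2 drop R (P beats it: B:9>8 C:7>1 D:9>6)
P1→{B,C,D} P2→{P,Q}

IESDS → P1:{B,C,D} P2:{P,Q}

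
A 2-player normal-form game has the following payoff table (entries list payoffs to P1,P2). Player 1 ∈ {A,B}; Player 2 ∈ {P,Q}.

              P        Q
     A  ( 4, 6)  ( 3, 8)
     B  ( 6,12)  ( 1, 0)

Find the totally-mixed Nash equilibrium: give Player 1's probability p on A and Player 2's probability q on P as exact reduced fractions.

P1 indiff ⇒ q·4+(1-q)·3 = q·6+(1-q)·1 ⇒ q(-2) = (1-q)(-2) ⇒ q = 1/2
P2 indiff ⇒ p·6+(1-p)·12 = p·8+(1-p)·0 ⇒ p(-2) = (1-p)(-12) ⇒ p = 6/7

p=6/7, q=1/2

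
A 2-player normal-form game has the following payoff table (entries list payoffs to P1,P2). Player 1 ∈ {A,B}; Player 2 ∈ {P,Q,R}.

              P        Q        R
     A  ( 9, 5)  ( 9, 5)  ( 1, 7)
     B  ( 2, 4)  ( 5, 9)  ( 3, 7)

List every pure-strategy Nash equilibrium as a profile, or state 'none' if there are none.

(A,P): not NE [P2→R gives 7>5]
(A,Q): not NE [P2→R gives 7>5]
(A,R): not NE [P1→B gives 3>1]
(B,P): not NE [P1→A gives 9>2; P2→Q gives 9>4]
(B,Q): not NE [P1→A gives 9>5]
(B,R): not NE [P2→Q gives 9>7]

Equilibria: none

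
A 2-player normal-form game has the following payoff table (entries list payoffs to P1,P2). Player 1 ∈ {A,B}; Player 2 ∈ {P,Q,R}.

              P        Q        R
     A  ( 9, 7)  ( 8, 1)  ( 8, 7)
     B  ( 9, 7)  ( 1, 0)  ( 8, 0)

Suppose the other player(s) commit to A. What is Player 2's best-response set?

u_2(P vs A) = 7
u_2(Q vs A) = 1
u_2(R vs A) = 7
max payoff 7 at {P,R}

P2 best: {P,R}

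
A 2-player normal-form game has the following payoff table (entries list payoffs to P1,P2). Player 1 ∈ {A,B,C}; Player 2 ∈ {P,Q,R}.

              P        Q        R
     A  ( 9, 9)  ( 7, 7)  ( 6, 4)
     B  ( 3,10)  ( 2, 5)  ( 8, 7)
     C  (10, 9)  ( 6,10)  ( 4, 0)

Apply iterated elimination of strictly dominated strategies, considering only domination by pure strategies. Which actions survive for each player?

Survivors P1:{A,C} P2:{P,Q}

P2 drop R (P beats it: A:9>4 B:10>7 C:9>0)
P1 drop B (A beats it: P:9>3 Q:7>2)
P1→{A,C} P2→{P,Q}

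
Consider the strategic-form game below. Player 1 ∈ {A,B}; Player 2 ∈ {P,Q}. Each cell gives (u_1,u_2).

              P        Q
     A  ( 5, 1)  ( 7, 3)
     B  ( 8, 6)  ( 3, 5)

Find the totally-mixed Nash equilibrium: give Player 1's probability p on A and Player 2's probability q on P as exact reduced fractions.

P1 indiff ⇒ q·5+(1-q)·7 = q·8+(1-q)·3 ⇒ q(-3) = (1-q)(-4) ⇒ q = 4/7
P2 indiff ⇒ p·1+(1-p)·6 = p·3+(1-p)·5 ⇒ p(-2) = (1-p)(-1) ⇒ p = 1/3

(p,q) = (1/3, 4/7)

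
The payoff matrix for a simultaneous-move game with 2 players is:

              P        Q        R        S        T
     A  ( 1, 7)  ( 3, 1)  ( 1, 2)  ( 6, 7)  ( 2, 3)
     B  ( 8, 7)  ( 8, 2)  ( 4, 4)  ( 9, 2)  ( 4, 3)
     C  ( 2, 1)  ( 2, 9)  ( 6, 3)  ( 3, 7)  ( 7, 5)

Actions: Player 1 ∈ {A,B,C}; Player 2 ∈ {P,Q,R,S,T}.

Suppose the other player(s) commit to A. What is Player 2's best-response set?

u_2(P vs A) = 7
u_2(Q vs A) = 1
u_2(R vs A) = 2
u_2(S vs A) = 7
u_2(T vs A) = 3
max payoff 7 at {P,S}

P2 best: {P,S}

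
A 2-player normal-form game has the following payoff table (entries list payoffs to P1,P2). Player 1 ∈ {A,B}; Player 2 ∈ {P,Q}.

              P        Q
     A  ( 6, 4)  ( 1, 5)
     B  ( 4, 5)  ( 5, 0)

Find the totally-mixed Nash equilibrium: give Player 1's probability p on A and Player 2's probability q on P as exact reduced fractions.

(p,q) = (5/6, 2/3)

P1 indiff ⇒ q·6+(1-q)·1 = q·4+(1-q)·5 ⇒ q(2) = (1-q)(4) ⇒ q = 2/3
P2 indiff ⇒ p·4+(1-p)·5 = p·5+(1-p)·0 ⇒ p(-1) = (1-p)(-5) ⇒ p = 5/6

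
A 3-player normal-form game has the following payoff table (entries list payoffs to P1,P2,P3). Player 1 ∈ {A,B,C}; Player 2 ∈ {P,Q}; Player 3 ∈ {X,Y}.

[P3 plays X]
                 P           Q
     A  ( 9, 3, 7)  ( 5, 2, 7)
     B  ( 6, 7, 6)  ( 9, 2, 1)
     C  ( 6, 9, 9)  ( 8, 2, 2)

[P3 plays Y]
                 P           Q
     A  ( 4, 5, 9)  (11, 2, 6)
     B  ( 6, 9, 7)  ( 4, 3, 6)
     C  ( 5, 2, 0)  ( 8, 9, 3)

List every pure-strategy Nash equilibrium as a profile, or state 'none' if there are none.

Nash profiles: (B,P,Y)

(A,P,X): not NE [P3→Y gives 9>7]
(A,P,Y): not NE [P1→B gives 6>4]
(A,Q,X): not NE [P1→B gives 9>5; P2→P gives 3>2]
(A,Q,Y): not NE [P2→P gives 5>2; P3→X gives 7>6]
(B,P,X): not NE [P1→A gives 9>6; P3→Y gives 7>6]
(B,P,Y): NE
(B,Q,X): not NE [P2→P gives 7>2; P3→Y gives 6>1]
(B,Q,Y): not NE [P1→A gives 11>4; P2→P gives 9>3]
(C,P,X): not NE [P1→A gives 9>6]
(C,P,Y): not NE [P1→B gives 6>5; P2→Q gives 9>2; P3→X gives 9>0]
(C,Q,X): not NE [P1→B gives 9>8; P2→P gives 9>2; P3→Y gives 3>2]
(C,Q,Y): not NE [P1→A gives 11>8]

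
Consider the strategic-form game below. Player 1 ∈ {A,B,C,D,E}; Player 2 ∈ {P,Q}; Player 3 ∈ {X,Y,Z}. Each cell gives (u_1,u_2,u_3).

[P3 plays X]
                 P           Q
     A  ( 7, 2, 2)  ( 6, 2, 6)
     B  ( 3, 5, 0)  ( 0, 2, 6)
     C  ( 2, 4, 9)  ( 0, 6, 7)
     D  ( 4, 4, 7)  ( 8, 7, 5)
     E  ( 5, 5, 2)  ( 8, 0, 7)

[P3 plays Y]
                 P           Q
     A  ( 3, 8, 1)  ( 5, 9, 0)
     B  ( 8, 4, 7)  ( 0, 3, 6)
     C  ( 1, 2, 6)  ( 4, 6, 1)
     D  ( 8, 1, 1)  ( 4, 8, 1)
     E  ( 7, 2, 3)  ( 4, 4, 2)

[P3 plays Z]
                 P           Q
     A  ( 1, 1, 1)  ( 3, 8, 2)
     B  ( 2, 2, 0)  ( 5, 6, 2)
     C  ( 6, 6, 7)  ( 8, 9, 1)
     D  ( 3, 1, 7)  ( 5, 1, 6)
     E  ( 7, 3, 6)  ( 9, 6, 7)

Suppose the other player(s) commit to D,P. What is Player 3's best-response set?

P3 best: {X,Z}

u_3(X vs D,P) = 7
u_3(Y vs D,P) = 1
u_3(Z vs D,P) = 7
max payoff 7 at {X,Z}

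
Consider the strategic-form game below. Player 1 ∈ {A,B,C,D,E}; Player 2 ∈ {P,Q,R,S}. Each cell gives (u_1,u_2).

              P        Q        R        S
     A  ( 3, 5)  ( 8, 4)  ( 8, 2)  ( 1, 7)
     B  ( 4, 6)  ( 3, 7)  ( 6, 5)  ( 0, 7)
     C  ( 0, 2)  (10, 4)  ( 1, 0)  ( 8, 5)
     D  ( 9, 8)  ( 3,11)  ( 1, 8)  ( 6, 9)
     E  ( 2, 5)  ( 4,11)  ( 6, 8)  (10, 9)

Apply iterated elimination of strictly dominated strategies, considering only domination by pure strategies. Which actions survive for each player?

Remaining: P1:{C,E} P2:{Q,S}

P2 drop P (S beats it: A:7>5 B:7>6 C:5>2 D:9>8 E:9>5)
P1 drop B (A beats it: Q:8>3 R:8>6 S:1>0)
P1 drop D (E beats it: Q:4>3 R:6>1 S:10>6)
P2 drop R (Q beats it: A:4>2 C:4>0 E:11>8)
P1 drop A (C beats it: Q:10>8 S:8>1)
P1→{C,E} P2→{Q,S}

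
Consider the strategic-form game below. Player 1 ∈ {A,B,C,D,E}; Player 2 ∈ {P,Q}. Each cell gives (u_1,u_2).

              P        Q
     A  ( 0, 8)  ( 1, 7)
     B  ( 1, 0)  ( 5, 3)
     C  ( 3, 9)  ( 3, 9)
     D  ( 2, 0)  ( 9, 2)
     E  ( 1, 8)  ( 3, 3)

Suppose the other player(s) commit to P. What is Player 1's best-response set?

u_1(A vs P) = 0
u_1(B vs P) = 1
u_1(C vs P) = 3
u_1(D vs P) = 2
u_1(E vs P) = 1
max payoff 3 at {C}

P1 best: {C}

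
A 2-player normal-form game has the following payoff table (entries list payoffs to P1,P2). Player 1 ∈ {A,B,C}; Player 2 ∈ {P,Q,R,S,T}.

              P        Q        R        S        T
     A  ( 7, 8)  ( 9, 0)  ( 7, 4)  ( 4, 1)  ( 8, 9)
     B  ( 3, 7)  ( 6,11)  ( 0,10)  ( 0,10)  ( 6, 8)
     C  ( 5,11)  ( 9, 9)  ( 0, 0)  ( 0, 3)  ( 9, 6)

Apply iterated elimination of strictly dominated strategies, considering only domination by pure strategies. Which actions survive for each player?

P1 drop B (A beats it: P:7>3 Q:9>6 R:7>0 S:4>0 T:8>6)
P2 drop Q (P beats it: A:8>0 C:11>9)
P2 drop R (P beats it: A:8>4 C:11>0)
P2 drop S (P beats it: A:8>1 C:11>3)
P1→{A,C} P2→{P,T}

IESDS → P1:{A,C} P2:{P,T}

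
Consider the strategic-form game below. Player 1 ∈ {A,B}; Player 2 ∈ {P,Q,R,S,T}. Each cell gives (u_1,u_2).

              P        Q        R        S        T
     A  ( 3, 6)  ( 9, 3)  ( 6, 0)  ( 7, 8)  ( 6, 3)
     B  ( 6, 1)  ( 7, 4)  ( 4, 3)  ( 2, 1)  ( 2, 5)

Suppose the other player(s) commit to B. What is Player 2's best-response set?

BR_2 = {T}

u_2(P vs B) = 1
u_2(Q vs B) = 4
u_2(R vs B) = 3
u_2(S vs B) = 1
u_2(T vs B) = 5
max payoff 5 at {T}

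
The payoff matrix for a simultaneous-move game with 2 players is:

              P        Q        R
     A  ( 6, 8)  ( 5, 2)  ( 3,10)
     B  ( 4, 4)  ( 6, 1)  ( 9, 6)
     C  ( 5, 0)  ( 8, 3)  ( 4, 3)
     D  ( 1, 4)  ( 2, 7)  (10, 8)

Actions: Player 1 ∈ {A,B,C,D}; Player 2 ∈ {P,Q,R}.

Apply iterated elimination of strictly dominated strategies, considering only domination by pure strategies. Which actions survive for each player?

Survivors P1:{B,C,D} P2:{Q,R}

P2 drop P (R beats it: A:10>8 B:6>4 C:3>0 D:8>4)
P1 drop A (B beats it: Q:6>5 R:9>3)
P1→{B,C,D} P2→{Q,R}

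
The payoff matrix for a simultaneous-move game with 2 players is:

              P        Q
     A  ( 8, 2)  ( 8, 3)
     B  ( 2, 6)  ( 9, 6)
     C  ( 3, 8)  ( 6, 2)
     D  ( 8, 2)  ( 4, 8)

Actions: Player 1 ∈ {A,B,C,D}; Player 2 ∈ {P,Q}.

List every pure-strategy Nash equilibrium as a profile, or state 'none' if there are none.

Nash profiles: (B,Q)

(A,P): not NE [P2→Q gives 3>2]
(A,Q): not NE [P1→B gives 9>8]
(B,P): not NE [P1→D gives 8>2]
(B,Q): NE
(C,P): not NE [P1→D gives 8>3]
(C,Q): not NE [P1→B gives 9>6; P2→P gives 8>2]
(D,P): not NE [P2→Q gives 8>2]
(D,Q): not NE [P1→B gives 9>4]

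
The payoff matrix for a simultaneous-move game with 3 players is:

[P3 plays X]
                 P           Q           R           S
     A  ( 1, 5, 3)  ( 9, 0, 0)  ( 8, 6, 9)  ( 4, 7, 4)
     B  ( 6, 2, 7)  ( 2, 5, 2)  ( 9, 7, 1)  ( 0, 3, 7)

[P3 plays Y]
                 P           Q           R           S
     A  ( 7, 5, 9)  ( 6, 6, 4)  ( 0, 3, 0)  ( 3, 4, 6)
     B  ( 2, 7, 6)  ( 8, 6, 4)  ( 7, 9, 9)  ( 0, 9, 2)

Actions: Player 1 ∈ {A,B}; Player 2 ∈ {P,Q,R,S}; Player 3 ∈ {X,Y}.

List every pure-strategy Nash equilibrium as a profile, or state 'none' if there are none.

(A,P,X): not NE [P1→B gives 6>1; P2→S gives 7>5; P3→Y gives 9>3]
(A,P,Y): not NE [P2→Q gives 6>5]
(A,Q,X): not NE [P2→S gives 7>0; P3→Y gives 4>0]
(A,Q,Y): not NE [P1→B gives 8>6]
(A,R,X): not NE [P1→B gives 9>8; P2→S gives 7>6]
(A,R,Y): not NE [P1→B gives 7>0; P2→Q gives 6>3; P3→X gives 9>0]
(A,S,X): not NE [P3→Y gives 6>4]
(A,S,Y): not NE [P2→Q gives 6>4]
(B,P,X): not NE [P2→R gives 7>2]
(B,P,Y): not NE [P1→A gives 7>2; P2→S gives 9>7; P3→X gives 7>6]
(B,Q,X): not NE [P1→A gives 9>2; P2→R gives 7>5; P3→Y gives 4>2]
(B,Q,Y): not NE [P2→S gives 9>6]
(B,R,X): not NE [P3→Y gives 9>1]
(B,R,Y): NE
(B,S,X): not NE [P1→A gives 4>0; P2→R gives 7>3]
(B,S,Y): not NE [P1→A gives 3>0; P3→X gives 7>2]

NE set: (B,R,Y)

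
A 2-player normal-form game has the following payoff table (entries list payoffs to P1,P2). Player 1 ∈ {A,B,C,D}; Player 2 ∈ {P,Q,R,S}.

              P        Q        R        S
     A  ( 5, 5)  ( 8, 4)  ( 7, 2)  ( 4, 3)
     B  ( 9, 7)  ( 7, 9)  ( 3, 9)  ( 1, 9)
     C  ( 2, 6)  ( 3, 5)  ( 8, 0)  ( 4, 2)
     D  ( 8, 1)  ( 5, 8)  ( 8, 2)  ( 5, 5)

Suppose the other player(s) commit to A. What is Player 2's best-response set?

BR_2 = {P}

u_2(P vs A) = 5
u_2(Q vs A) = 4
u_2(R vs A) = 2
u_2(S vs A) = 3
max payoff 5 at {P}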